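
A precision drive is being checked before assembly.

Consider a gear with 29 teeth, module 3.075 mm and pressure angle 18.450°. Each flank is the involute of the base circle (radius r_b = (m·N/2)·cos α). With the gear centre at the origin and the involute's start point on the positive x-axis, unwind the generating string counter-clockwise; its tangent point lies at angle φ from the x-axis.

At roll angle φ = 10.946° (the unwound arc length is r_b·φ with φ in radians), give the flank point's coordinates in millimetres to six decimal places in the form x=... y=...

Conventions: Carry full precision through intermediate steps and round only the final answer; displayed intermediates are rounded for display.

class = single-mesh tooth geometry [base-circle involute, m = 3.075, 29T]
pitch radius r_p = m·N/2 = 3.075·29/2 = 44.587500
base radius r_b = r_p·cos α = 44.587500·cos 18.450° = 42.295711
roll angle φ = 10.946° = 0.19104374 rad
x = r_b·(cos φ + φ·sin φ) = 43.060531
y = r_b·(sin φ − φ·cos φ) = 0.097946

x=43.060531 y=0.097946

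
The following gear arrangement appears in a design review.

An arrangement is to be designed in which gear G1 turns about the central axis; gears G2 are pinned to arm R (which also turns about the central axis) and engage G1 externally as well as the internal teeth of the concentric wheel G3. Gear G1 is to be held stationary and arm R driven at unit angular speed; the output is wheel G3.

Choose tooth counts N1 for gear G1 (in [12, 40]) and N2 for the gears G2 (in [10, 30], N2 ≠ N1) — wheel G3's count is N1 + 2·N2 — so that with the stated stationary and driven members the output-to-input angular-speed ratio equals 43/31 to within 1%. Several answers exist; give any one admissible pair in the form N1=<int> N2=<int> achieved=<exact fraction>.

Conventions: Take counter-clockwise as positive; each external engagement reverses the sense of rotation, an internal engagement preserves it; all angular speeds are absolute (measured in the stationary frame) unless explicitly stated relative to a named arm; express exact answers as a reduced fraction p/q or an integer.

N1=24 N2=19 achieved=43/31

design class (target 43/31): planetary set
Willis with ω_sun = 0: ω_ring/ω_arm = (N1+N3)/N3; set equal to 43/31  ⇒  N3/N1 = 1/(43/31 − 1) = 31/12
N3 = N1 + 2·N2  ⇒  N2/N1 = (N3/N1 − 1)/2 = (31/12 − 1)/2 = 19/24
smallest multiple with N1 ≥ 12 and N2 ≥ 10: k = 1  ⇒  N1 = 1·24 = 24, N2 = 1·19 = 19 (N1 ≤ 40, N2 ≤ 30, N2 ≠ N1 ✓), N3 = 24 + 2·19 = 62
check: (N1+N3)/N3 with N1 = 24, N3 = 62 gives 43/31; |achieved − target| = 0 ≤ 43/3100 ✓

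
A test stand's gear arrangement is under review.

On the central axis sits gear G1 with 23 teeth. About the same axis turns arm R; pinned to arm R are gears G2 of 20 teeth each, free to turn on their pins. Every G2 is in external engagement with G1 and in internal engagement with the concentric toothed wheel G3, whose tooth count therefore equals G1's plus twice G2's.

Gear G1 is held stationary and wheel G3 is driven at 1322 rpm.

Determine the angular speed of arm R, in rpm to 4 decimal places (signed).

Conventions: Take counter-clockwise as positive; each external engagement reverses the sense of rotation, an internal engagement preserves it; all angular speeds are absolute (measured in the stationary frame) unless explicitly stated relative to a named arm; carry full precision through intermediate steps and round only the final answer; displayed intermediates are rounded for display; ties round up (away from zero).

recognized (axles ride arm R): planetary set, 23/20/63 teeth
normalise by the input: solve with ω_ring = 1, then scale by 1322 rpm
ring teeth: 23 + 2·20 = 63
23(ω_sun−ω_arm) = −63(ω_ring−ω_arm),  ω_sun = 0, ω_ring = 1
23(0−ω_arm) = −63(1−ω_arm)  ⇒  86·ω_arm = 63  ⇒  ω_arm = 63/86
scale: ω_arm = 63/86 × 1322 rpm = +968.4419 rpm

+968.4419 rpm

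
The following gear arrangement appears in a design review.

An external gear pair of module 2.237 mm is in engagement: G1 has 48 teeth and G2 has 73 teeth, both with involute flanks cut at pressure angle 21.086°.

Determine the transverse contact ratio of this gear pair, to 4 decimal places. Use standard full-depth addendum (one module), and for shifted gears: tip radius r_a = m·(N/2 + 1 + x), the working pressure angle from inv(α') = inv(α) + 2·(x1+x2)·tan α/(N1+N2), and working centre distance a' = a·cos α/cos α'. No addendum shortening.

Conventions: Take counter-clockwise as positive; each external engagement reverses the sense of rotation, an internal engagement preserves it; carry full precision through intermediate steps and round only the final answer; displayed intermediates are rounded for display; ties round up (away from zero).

1.7221

topology: single-mesh involute geometry — m = 2.237, 48T/73T pair
base radii: r_b1 = 50.093130, r_b2 = 76.183303
tip radii: r_a1 = 55.925000, r_a2 = 83.887500
no profile shift: α' = α, a' = a
action lengths: √(r_a1²−r_b1²) = 24.865315, √(r_a2²−r_b2²) = 35.117190
base pitch p_b = π·m·cos α = 6.557175
CR = (24.865315 + 35.117190 − 135.338500·sin 21.08600°)/6.557175 = 1.722072
contact ratio ≈ 1.7221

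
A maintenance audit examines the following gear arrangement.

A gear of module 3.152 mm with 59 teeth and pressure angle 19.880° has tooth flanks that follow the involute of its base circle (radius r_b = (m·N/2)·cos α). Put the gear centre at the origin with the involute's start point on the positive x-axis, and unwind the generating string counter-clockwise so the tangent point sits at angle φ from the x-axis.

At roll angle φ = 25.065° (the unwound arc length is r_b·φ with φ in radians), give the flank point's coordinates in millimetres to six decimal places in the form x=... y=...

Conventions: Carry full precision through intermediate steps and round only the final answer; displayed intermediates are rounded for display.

topology: single-mesh involute geometry — m = 3.152, N = 59
pitch radius r_p = m·N/2 = 3.152·59/2 = 92.984000
base radius r_b = r_p·cos α = 92.984000·cos 19.880° = 87.442794
roll angle φ = 25.065° = 0.43746678 rad
x = r_b·(cos φ + φ·sin φ) = 95.413981
y = r_b·(sin φ − φ·cos φ) = 2.393888

x=95.413981 y=2.393888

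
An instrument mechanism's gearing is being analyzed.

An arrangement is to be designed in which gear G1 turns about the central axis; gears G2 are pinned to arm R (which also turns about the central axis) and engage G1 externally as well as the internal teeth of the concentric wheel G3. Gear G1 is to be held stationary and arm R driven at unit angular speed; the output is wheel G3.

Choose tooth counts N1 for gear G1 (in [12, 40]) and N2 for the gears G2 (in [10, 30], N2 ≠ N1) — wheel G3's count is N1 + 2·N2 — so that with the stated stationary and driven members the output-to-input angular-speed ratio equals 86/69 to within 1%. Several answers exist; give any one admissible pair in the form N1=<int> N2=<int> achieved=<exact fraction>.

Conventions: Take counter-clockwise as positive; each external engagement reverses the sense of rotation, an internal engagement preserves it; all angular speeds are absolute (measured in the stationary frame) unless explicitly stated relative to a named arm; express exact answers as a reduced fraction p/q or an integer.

class = planetary set [ratio 86/69 wanted; Willis about the carrier]
Willis with ω_sun = 0: ω_ring/ω_arm = (N1+N3)/N3; set equal to 86/69  ⇒  N3/N1 = 1/(86/69 − 1) = 69/17
N3 = N1 + 2·N2  ⇒  N2/N1 = (N3/N1 − 1)/2 = (69/17 − 1)/2 = 26/17
smallest multiple with N1 ≥ 12 and N2 ≥ 10: k = 1  ⇒  N1 = 1·17 = 17, N2 = 1·26 = 26 (N1 ≤ 40, N2 ≤ 30, N2 ≠ N1 ✓), N3 = 17 + 2·26 = 69
check: (N1+N3)/N3 with N1 = 17, N3 = 69 gives 86/69; |achieved − target| = 0 ≤ 43/3450 ✓

N1=17 N2=26 achieved=86/69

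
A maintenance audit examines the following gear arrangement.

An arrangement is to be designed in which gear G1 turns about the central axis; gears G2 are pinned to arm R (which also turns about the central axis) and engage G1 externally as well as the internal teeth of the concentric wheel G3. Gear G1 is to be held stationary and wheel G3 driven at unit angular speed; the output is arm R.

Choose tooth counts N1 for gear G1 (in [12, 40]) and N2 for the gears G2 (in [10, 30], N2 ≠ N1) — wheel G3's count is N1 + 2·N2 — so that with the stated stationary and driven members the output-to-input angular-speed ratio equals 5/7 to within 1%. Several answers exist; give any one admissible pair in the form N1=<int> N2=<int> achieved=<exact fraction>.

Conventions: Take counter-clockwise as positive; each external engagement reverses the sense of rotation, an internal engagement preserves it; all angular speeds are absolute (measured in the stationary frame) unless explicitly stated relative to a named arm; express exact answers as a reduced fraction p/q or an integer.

class = planetary set [ratio 5/7 wanted; Willis about the carrier]
Willis with ω_sun = 0: ω_arm/ω_ring = N3/(N1+N3); set equal to 5/7  ⇒  N3/N1 = (5/7)/(1 − 5/7) = 5/2
N3 = N1 + 2·N2  ⇒  N2/N1 = (N3/N1 − 1)/2 = (5/2 − 1)/2 = 3/4
smallest multiple with N1 ≥ 12 and N2 ≥ 10: k = 4  ⇒  N1 = 4·4 = 16, N2 = 4·3 = 12 (N1 ≤ 40, N2 ≤ 30, N2 ≠ N1 ✓), N3 = 16 + 2·12 = 40
check: N3/(N1+N3) with N1 = 16, N3 = 40 gives 5/7; |achieved − target| = 0 ≤ 1/140 ✓

N1=16 N2=12 achieved=5/7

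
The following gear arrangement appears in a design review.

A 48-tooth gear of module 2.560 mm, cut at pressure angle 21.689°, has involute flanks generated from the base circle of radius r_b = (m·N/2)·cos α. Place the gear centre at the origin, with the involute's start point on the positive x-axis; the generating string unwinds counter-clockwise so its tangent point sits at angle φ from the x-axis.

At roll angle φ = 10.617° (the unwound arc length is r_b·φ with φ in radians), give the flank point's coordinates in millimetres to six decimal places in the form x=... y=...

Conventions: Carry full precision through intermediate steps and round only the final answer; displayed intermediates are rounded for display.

x=58.062013 y=0.120666

topology: single-mesh involute geometry — m = 2.560, N = 48
pitch radius r_p = m·N/2 = 2.560·48/2 = 61.440000
base radius r_b = r_p·cos α = 61.440000·cos 21.689° = 57.090266
roll angle φ = 10.617° = 0.18530161 rad
x = r_b·(cos φ + φ·sin φ) = 58.062013
y = r_b·(sin φ − φ·cos φ) = 0.120666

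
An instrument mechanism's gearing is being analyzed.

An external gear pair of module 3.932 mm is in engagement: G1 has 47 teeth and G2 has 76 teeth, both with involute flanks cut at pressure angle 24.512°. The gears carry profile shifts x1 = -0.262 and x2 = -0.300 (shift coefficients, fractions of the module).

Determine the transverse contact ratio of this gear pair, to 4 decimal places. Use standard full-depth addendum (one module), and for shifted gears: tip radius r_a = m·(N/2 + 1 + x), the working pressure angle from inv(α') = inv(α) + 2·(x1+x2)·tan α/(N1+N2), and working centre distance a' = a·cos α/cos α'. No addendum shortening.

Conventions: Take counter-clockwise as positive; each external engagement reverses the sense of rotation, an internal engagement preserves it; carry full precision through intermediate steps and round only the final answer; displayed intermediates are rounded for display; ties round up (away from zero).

topology: single-mesh involute geometry — m = 3.932, 47T/76T pair
base radii: r_b1 = 84.074214, r_b2 = 135.949793
tip radii: r_a1 = 95.303816, r_a2 = 152.168400
inv(α') = inv(24.512°) + 2·(-0.262-0.300)·tan α/(47+76) = 0.02399728  ⇒  α' = 23.29720°
a' = a·cos α / cos α' = 241.8180·cos 24.512°/cos 23.29720° = 239.556047
action lengths: √(r_a1²−r_b1²) = 44.881442, √(r_a2²−r_b2²) = 68.358436
base pitch p_b = π·m·cos α = 11.239444
CR = (44.881442 + 68.358436 − 239.556047·sin 23.29720°)/11.239444 = 1.645570
contact ratio ≈ 1.6456

1.6456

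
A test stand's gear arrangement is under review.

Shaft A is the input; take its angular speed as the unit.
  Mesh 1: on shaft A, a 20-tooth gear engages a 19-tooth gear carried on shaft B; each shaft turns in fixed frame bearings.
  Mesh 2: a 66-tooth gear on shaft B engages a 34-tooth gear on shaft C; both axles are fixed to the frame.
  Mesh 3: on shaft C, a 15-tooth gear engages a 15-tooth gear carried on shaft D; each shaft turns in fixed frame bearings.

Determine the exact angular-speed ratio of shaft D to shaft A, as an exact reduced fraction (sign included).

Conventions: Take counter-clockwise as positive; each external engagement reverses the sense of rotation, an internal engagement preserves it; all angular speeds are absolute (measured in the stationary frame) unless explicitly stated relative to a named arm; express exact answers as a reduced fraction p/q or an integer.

-660/323

class = fixed-axis compound train [3 meshes; 3 ratios multiply, 3 sense flips]
mesh 1 [20T→19T]: running ratio 20/19, sense −
mesh 2 [66T→34T]: running ratio 660/323, sense +
mesh 3 [15T→15T]: running ratio 660/323, sense −
ω_out/ω_in = -660/323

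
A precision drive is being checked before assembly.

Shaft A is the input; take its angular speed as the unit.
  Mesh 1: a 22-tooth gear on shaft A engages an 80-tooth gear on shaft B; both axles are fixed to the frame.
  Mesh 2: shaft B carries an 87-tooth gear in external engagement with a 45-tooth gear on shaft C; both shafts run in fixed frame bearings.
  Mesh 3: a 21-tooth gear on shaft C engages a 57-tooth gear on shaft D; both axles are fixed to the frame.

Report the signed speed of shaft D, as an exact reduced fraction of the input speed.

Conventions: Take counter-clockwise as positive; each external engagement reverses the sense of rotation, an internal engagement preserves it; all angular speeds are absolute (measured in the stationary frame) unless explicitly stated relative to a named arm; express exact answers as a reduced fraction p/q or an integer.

3-mesh fixed-axis compound train (all bearings frame-fixed)
mesh 1 [22T→80T]: |ω|/ω_in = 1×22/80 = 11/40, sense flips to −
mesh 2 [87T→45T]: |ω|/ω_in = (11/40)×87/45 = 319/600, sense flips to +
mesh 3 [21T→57T]: |ω|/ω_in = (319/600)×21/57 = 2233/11400, sense flips to −
signed output speed (× input speed) = -2233/11400

-2233/11400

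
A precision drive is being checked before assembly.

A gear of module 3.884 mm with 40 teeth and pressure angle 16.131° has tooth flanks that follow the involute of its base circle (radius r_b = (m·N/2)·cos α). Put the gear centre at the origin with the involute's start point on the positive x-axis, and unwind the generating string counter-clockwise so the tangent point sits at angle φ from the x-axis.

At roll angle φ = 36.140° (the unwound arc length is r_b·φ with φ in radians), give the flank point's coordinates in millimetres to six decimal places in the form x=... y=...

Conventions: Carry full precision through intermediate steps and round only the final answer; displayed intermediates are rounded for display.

class = single-mesh tooth geometry [base-circle involute, m = 3.884, 40T]
pitch radius r_p = m·N/2 = 3.884·40/2 = 77.680000
base radius r_b = r_p·cos α = 77.680000·cos 16.131° = 74.621659
roll angle φ = 36.140° = 0.63076199 rad
x = r_b·(cos φ + φ·sin φ) = 88.021972
y = r_b·(sin φ − φ·cos φ) = 5.997385

x=88.021972 y=5.997385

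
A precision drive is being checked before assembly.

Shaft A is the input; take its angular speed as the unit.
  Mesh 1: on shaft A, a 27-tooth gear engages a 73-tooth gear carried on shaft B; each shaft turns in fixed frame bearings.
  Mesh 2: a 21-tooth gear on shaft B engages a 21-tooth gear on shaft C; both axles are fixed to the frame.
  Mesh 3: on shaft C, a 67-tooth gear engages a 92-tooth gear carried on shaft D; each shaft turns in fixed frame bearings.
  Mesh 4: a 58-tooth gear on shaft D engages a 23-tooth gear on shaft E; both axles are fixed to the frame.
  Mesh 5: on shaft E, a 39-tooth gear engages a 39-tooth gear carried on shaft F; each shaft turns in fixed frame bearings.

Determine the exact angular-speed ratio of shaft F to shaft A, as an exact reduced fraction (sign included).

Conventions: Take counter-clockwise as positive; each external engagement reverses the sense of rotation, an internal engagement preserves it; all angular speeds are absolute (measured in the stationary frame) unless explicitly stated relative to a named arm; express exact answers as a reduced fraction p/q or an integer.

-52461/77234

class = fixed-axis compound train [5 meshes; 5 ratios multiply, 5 sense flips]
mesh 1 [27T→73T]: running ratio 27/73, sense −
mesh 2 [21T→21T]: running ratio 27/73, sense +
mesh 3 [67T→92T]: running ratio 1809/6716, sense −
mesh 4 [58T→23T]: running ratio 52461/77234, sense +
mesh 5 [39T→39T]: running ratio 52461/77234, sense −
ω_out/ω_in = -52461/77234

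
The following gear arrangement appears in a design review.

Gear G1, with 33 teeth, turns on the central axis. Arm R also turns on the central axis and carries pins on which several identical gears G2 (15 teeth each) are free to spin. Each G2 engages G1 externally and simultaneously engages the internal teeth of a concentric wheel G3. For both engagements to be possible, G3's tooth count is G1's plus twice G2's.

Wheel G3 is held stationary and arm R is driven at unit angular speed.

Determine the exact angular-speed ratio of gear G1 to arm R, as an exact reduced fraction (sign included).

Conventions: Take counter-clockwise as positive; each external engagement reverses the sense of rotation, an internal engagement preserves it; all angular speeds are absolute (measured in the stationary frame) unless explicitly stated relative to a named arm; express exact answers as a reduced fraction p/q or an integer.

topology: planetary set — G1 33T / G2 15T / G3 63T, arm = carrier (Willis)
ring teeth: 33 + 2·15 = 63
33(ω_sun−ω_arm) = −63(ω_ring−ω_arm),  ω_ring = 0, ω_arm = 1
ω_sun = 1 − (63/33)(0−1) = 32/11
ω_out/ω_in = 32/11

32/11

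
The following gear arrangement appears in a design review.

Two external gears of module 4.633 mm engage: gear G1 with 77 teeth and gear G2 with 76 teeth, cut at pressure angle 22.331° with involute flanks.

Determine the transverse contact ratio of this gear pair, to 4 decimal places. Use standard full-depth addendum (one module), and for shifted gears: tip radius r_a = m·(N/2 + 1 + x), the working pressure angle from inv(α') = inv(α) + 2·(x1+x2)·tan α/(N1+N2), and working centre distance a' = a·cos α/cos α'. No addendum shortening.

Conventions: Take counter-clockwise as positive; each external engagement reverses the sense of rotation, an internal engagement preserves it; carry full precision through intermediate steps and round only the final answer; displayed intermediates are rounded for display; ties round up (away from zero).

topology: single-mesh involute geometry — m = 4.633, 77T/76T pair
base radii: r_b1 = 164.993475, r_b2 = 162.850703
tip radii: r_a1 = 183.003500, r_a2 = 180.687000
no profile shift: α' = α, a' = a
action lengths: √(r_a1²−r_b1²) = 79.167127, √(r_a2²−r_b2²) = 78.277969
base pitch p_b = π·m·cos α = 13.463436
CR = (79.167127 + 78.277969 − 354.424500·sin 22.33100°)/13.463436 = 1.691926
contact ratio ≈ 1.6919

1.6919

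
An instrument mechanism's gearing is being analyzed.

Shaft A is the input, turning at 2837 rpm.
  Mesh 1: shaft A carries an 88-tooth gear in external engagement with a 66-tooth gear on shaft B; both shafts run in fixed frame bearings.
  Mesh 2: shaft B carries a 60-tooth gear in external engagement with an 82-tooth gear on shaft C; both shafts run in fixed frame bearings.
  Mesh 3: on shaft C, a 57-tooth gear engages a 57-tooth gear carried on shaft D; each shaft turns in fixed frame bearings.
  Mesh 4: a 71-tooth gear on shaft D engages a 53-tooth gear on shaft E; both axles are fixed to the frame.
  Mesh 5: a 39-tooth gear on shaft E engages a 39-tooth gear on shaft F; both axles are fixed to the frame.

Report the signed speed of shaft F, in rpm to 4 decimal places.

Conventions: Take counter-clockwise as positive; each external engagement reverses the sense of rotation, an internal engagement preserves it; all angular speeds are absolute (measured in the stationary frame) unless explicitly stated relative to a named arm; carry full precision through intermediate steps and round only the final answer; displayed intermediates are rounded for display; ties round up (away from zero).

-3707.8141 rpm

recognized (6 fixed axles, 5 meshes): fixed-axis compound train
mesh 1 [88T→66T]: ω = 2837.0000×88/66 = 3782.6667 rpm, sense flips to −
mesh 2 [60T→82T]: ω = 3782.6667×60/82 = 2767.8049 rpm, sense flips to +
mesh 3 [57T→57T]: ω = 2767.8049×57/57 = 2767.8049 rpm, sense flips to −
mesh 4 [71T→53T]: ω = 2767.8049×71/53 = 3707.8141 rpm, sense flips to +
mesh 5 [39T→39T]: ω = 3707.8141×39/39 = 3707.8141 rpm, sense flips to −
signed output speed = -3707.8141 rpm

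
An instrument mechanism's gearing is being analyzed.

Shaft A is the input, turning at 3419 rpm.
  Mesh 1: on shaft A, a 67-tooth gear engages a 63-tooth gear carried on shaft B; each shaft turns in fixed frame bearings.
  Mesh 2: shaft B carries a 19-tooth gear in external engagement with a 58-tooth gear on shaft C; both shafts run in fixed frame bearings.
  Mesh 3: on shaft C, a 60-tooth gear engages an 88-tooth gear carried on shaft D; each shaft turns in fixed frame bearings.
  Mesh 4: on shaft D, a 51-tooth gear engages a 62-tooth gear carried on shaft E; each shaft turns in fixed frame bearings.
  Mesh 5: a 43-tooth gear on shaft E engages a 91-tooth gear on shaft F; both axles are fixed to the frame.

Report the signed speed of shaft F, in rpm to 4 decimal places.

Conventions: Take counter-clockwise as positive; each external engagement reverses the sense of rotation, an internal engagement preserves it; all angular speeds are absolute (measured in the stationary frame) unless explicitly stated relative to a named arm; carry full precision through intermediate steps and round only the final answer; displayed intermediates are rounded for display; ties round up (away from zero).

-315.6698 rpm

topology: fixed-axis compound train — 5 meshes, A→F
mesh 1 [67T→63T]: ω = 3419.0000×67/63 = 3636.0794 rpm, sense flips to −
mesh 2 [19T→58T]: ω = 3636.0794×19/58 = 1191.1294 rpm, sense flips to +
mesh 3 [60T→88T]: ω = 1191.1294×60/88 = 812.1337 rpm, sense flips to −
mesh 4 [51T→62T]: ω = 812.1337×51/62 = 668.0455 rpm, sense flips to +
mesh 5 [43T→91T]: ω = 668.0455×43/91 = 315.6698 rpm, sense flips to −
signed output speed = -315.6698 rpm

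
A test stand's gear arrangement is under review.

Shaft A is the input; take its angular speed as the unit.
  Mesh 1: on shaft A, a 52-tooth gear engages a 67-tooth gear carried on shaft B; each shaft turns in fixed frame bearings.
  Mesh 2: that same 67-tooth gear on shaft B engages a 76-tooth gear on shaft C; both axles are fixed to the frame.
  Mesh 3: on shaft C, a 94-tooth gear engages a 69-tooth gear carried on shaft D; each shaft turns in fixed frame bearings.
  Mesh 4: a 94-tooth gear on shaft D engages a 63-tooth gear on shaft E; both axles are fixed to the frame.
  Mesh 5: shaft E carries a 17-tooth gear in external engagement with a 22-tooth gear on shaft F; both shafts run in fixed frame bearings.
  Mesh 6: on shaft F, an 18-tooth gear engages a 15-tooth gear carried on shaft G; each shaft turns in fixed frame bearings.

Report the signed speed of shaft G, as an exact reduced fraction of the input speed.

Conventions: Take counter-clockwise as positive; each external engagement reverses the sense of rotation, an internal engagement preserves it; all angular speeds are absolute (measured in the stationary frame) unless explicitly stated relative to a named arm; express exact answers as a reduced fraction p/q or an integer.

6-mesh fixed-axis compound train (all bearings frame-fixed)
mesh 1 [52T→67T]: |ω|/ω_in = 1×52/67 = 52/67, sense flips to −
mesh 2 [67T→76T]: |ω|/ω_in = (52/67)×67/76 = 13/19, sense flips to +
mesh 3 [94T→69T]: |ω|/ω_in = (13/19)×94/69 = 1222/1311, sense flips to −
mesh 4 [94T→63T]: |ω|/ω_in = (1222/1311)×94/63 = 114868/82593, sense flips to +
mesh 5 [17T→22T]: |ω|/ω_in = (114868/82593)×17/22 = 976378/908523, sense flips to −
mesh 6 [18T→15T]: |ω|/ω_in = (976378/908523)×18/15 = 1952756/1514205, sense flips to +
signed output speed (× input speed) = 1952756/1514205

1952756/1514205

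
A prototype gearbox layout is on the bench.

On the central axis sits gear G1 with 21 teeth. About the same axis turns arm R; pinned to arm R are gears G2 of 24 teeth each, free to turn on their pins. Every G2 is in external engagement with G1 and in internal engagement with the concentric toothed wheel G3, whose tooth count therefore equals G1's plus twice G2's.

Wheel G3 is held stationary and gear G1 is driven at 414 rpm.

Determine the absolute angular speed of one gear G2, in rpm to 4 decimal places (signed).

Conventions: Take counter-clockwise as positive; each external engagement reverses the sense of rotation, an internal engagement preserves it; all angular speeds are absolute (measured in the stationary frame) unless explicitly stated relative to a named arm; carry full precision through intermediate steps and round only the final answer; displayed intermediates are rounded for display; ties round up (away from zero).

recognized (axles ride arm R): planetary set, 21/24/69 teeth
normalise by the input: solve with ω_sun = 1, then scale by 414 rpm
ring teeth: 21 + 2·24 = 69
21(ω_sun−ω_arm) = −69(ω_ring−ω_arm),  ω_ring = 0, ω_sun = 1
21(1−ω_arm) = −69(0−ω_arm)  ⇒  90·ω_arm = 21  ⇒  ω_arm = 7/30
sun–planet mesh: 21·(1−7/30) = −24·(ω_p−ω_arm)  ⇒  ω_p−ω_arm = -161/240
ω_p = 7/30 − 161/240 = -7/16
scale: ω_p = -7/16 × 414 rpm = -181.1250 rpm

-181.1250 rpm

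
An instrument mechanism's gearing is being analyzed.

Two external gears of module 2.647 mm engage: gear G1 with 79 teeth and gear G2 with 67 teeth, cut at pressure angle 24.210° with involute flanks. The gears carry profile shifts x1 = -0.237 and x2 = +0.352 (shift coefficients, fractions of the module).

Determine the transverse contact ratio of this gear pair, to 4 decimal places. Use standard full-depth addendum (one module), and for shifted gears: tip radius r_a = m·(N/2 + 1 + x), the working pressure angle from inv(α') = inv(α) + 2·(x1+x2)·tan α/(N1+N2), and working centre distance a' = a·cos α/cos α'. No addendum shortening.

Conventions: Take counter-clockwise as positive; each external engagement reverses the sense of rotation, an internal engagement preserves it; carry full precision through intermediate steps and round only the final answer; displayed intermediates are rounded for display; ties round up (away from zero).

single-mesh involute tooth geometry (79T engaging 67T at module 2.647)
base radii: r_b1 = 95.360605, r_b2 = 80.875450
tip radii: r_a1 = 106.576161, r_a2 = 92.253244
inv(α') = inv(24.210°) + 2·(-0.237+0.352)·tan α/(79+67) = 0.02779173  ⇒  α' = 24.40889°
a' = a·cos α / cos α' = 193.2310·cos 24.210°/cos 24.40889° = 193.534233
action lengths: √(r_a1²−r_b1²) = 47.590263, √(r_a2²−r_b2²) = 44.382684
base pitch p_b = π·m·cos α = 7.584410
CR = (47.590263 + 44.382684 − 193.534233·sin 24.40889°)/7.584410 = 1.581632
contact ratio ≈ 1.5816

1.5816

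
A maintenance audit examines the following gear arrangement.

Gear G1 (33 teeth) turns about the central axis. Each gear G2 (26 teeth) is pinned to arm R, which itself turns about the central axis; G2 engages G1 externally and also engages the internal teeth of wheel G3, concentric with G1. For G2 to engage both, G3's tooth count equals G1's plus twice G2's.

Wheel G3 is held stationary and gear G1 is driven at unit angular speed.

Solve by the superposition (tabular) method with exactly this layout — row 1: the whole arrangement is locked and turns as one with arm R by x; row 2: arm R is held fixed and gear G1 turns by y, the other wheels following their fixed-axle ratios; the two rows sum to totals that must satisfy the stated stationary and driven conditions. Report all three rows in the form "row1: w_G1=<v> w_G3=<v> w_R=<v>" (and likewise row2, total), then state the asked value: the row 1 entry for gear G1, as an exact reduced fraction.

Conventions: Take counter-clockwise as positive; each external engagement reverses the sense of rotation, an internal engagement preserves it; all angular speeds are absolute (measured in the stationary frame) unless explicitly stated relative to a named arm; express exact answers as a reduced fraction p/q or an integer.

row1: w_G1=33/118 w_G3=33/118 w_R=33/118
row2: w_G1=85/118 w_G3=-33/118 w_R=0
total: w_G1=1 w_G3=0 w_R=33/118
asked value: 33/118

topology: planetary set — G1 33T / G2 26T / G3 85T, arm = carrier (Willis)
row 1: whole set turns with the arm by x
row 2 — arm fixed, fixed-axis ratios: sun y, ring −(33/85)·y, arm 0
boundary: total ω_ring = x − (33/85)·y = 0 and total ω_sun = x + y = 1  ⇒  y = 85/118, x = 33/118
row 2 ring = −(33/85)·85/118 = -33/118
totals (row 1 + row 2): sun 33/118 + 85/118 = 1, ring 33/118 + (-33/118) = 0, arm 33/118 + 0 = 33/118
asked cell (row1, sun) = 33/118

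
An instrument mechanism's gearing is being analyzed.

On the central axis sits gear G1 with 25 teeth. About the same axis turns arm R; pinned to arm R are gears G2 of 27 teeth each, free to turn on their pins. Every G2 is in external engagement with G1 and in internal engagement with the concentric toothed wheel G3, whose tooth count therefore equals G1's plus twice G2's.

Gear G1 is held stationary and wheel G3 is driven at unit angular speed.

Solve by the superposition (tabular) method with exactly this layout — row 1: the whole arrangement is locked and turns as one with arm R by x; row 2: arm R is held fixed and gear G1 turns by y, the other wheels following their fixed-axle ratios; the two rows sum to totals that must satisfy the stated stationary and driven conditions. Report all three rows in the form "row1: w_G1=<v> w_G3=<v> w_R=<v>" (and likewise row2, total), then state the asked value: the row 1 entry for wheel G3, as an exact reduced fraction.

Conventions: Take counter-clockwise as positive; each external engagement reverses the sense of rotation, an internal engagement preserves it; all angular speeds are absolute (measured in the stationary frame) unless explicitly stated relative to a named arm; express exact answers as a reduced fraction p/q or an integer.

class = planetary set [G3 = 25+2·27 = 79; Willis about the carrier]
row 1 — lock + rotate with arm: ω_sun = ω_ring = ω_arm = x
row 2 — arm fixed, fixed-axis ratios: sun y, ring −(25/79)·y, arm 0
boundary: total ω_sun = x + y = 0 and total ω_ring = x − (25/79)·y = 1  ⇒  y = -79/104, x = 79/104
row 2 ring = −(25/79)·(-79/104) = 25/104
totals (row 1 + row 2): sun 79/104 + (-79/104) = 0, ring 79/104 + 25/104 = 1, arm 79/104 + 0 = 79/104
asked cell (row1, ring) = 79/104

row1: w_G1=79/104 w_G3=79/104 w_R=79/104
row2: w_G1=-79/104 w_G3=25/104 w_R=0
total: w_G1=0 w_G3=1 w_R=79/104
asked value: 79/104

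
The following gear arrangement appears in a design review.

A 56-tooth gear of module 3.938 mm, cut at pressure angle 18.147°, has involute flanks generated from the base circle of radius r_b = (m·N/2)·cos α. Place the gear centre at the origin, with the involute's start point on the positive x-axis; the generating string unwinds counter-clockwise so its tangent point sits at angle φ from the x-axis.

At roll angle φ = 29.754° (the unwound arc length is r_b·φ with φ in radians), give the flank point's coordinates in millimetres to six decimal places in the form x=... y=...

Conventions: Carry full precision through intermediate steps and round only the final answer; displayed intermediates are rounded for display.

recognized (one wheel, involute flank): single-mesh tooth geometry, m = 3.938, N = 56
pitch radius r_p = m·N/2 = 3.938·56/2 = 110.264000
base radius r_b = r_p·cos α = 110.264000·cos 18.147° = 104.779531
roll angle φ = 29.754° = 0.51930527 rad
x = r_b·(cos φ + φ·sin φ) = 117.969544
y = r_b·(sin φ − φ·cos φ) = 4.760646

x=117.969544 y=4.760646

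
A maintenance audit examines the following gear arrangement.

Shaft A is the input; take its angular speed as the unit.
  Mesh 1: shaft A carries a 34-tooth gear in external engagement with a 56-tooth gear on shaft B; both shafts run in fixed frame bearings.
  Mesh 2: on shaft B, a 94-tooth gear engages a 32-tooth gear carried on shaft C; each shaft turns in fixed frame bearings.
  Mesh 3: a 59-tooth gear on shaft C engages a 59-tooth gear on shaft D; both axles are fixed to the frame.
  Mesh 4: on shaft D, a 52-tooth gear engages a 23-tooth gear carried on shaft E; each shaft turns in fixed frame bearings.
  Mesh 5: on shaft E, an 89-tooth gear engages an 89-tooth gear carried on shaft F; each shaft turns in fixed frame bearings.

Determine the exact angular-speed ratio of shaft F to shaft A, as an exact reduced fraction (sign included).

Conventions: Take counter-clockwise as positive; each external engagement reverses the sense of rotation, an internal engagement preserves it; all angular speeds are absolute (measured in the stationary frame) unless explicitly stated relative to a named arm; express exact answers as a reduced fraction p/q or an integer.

-10387/2576

class = fixed-axis compound train [5 meshes; 5 ratios multiply, 5 sense flips]
mesh 1 [34T→56T]: running ratio 17/28, sense −
mesh 2 [94T→32T]: running ratio 799/448, sense +
mesh 3 [59T→59T]: running ratio 799/448, sense −
mesh 4 [52T→23T]: running ratio 10387/2576, sense +
mesh 5 [89T→89T]: running ratio 10387/2576, sense −
ω_out/ω_in = -10387/2576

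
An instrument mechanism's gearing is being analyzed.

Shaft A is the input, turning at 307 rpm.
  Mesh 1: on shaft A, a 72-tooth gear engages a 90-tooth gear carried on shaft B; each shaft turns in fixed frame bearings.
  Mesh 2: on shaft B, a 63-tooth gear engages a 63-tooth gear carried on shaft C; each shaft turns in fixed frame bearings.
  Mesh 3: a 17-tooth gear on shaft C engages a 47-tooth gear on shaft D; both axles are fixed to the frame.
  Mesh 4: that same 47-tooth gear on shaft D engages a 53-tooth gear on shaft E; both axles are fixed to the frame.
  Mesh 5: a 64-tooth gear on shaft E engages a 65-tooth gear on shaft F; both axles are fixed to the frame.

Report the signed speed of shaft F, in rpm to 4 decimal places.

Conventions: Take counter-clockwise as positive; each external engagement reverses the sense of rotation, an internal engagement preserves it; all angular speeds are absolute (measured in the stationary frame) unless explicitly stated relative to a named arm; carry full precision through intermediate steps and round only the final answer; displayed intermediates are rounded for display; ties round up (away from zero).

-77.5654 rpm

5-mesh fixed-axis compound train (all bearings frame-fixed)
mesh 1 [72T→90T]: ω = 307.0000×72/90 = 245.6000 rpm, sense flips to −
mesh 2 [63T→63T]: ω = 245.6000×63/63 = 245.6000 rpm, sense flips to +
mesh 3 [17T→47T]: ω = 245.6000×17/47 = 88.8340 rpm, sense flips to −
mesh 4 [47T→53T]: ω = 88.8340×47/53 = 78.7774 rpm, sense flips to +
mesh 5 [64T→65T]: ω = 78.7774×64/65 = 77.5654 rpm, sense flips to −
signed output speed = -77.5654 rpm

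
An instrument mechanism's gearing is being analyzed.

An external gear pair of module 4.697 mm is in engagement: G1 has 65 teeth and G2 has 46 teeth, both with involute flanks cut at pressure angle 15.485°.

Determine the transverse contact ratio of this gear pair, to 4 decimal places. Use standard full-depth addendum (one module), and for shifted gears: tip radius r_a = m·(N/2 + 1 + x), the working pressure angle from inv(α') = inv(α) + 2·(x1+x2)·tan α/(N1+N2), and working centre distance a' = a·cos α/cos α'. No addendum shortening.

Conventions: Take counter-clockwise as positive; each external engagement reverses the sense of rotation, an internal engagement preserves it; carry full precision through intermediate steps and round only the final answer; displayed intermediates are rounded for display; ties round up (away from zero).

topology: single-mesh involute geometry — m = 4.697, 65T/46T pair
base radii: r_b1 = 147.111273, r_b2 = 104.109516
tip radii: r_a1 = 157.349500, r_a2 = 112.728000
no profile shift: α' = α, a' = a
action lengths: √(r_a1²−r_b1²) = 55.831341, √(r_a2²−r_b2²) = 43.229743
base pitch p_b = π·m·cos α = 14.220421
CR = (55.831341 + 43.229743 − 260.683500·sin 15.48500°)/14.220421 = 2.071824
contact ratio ≈ 2.0718

2.0718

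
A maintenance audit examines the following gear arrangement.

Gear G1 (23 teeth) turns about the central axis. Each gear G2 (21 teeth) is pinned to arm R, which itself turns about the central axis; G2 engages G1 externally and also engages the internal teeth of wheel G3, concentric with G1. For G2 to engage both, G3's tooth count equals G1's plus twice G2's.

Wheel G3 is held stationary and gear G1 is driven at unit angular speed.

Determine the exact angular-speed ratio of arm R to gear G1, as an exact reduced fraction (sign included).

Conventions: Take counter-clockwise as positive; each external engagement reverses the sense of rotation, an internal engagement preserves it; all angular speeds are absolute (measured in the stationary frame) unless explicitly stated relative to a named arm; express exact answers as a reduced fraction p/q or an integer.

topology: planetary set — G1 23T / G2 21T / G3 65T, arm = carrier (Willis)
ring teeth: 23 + 2·21 = 65
23(ω_sun−ω_arm) = −65(ω_ring−ω_arm),  ω_ring = 0, ω_sun = 1
23(1−ω_arm) = −65(0−ω_arm)  ⇒  88·ω_arm = 23  ⇒  ω_arm = 23/88
ω_out/ω_in = 23/88

23/88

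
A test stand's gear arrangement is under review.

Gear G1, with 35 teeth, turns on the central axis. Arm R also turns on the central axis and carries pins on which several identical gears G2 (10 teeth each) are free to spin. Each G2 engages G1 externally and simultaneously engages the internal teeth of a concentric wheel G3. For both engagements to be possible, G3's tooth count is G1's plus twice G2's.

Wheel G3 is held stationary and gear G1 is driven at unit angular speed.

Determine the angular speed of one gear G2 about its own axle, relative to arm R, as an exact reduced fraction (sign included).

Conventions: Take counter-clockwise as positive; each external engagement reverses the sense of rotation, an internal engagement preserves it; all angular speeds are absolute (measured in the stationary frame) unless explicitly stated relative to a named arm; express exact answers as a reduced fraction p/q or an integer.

class = planetary set [G3 = 35+2·10 = 55; Willis about the carrier]
ring teeth: 35 + 2·10 = 55
35(ω_sun−ω_arm) = −55(ω_ring−ω_arm),  ω_ring = 0, ω_sun = 1
35(1−ω_arm) = −55(0−ω_arm)  ⇒  90·ω_arm = 35  ⇒  ω_arm = 7/18
sun–planet mesh: 35·(1−7/18) = −10·(ω_p−ω_arm)  ⇒  ω_p−ω_arm = -77/36
exact speed ratio = -77/36

-77/36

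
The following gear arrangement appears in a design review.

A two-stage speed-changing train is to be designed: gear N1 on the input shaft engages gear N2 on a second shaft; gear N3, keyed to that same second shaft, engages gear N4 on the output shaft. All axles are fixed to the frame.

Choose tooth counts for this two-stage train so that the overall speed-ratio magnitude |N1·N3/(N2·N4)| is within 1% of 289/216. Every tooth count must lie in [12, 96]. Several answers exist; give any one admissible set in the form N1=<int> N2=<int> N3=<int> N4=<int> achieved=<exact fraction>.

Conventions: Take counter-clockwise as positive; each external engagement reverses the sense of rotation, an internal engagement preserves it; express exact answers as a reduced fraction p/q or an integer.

2-stage fixed-axis compound train for ratio 289/216
target = 289/216 in lowest terms: an exact hit needs N1·N3 = k·289 and N2·N4 = k·216 for one integer k, every count in [12, 96]; additionally prefer no 1:1 stage (N1 ≠ N2, N3 ≠ N4)
k = 1: N1·N3 = 289 = 17·17, N2·N4 = 216 = 12·18
achieved = 17·17/(12·18) = 289/216; |achieved − target| = 0 ≤ 289/21600 ✓

N1=17 N2=12 N3=17 N4=18 achieved=289/216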